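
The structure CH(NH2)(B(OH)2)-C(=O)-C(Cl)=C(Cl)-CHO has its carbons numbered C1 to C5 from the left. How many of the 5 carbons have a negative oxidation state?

Tallying each carbon's bonds:
C1: 1C, 1H, 1N, 1B → 0 − 1 + 1 − 1 = -1
C2: 2C, 2O → 0 + 2 = +2
C3: 3C, 1Cl → 0 + 1 = +1
C4: 3C, 1Cl → 0 + 1 = +1
C5: 1C, 1H, 2O → 0 − 1 + 2 = +1
1 carbon (C1) meets the condition.

1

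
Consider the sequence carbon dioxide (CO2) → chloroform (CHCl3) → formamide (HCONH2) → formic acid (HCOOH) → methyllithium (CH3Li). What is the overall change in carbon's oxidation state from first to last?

-8

Carbon oxidation states along the series — carbon dioxide: +4, chloroform: +2, formamide: +2, formic acid: +2, methyllithium: -4.
Net change = -4 − (+4) = -8.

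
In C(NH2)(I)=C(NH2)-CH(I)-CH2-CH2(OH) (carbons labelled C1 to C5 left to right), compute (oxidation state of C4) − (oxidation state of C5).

-1

C4: 2C, 2H → 0 − 2 = -2
C5: 1C, 2H, 1O → 0 − 2 + 1 = -1
Difference: -2 − (-1) = -1.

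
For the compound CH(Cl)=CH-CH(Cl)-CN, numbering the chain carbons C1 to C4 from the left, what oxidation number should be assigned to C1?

0

C1 has a double bond to C (2×0 = 0), one bond to Cl (+1), one bond to H (-1).
Oxidation state = 0 + 1 − 1 = 0.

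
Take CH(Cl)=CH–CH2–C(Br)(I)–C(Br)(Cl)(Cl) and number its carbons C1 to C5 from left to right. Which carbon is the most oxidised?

C5

Each bond to a more electronegative atom (O, N, halogen) counts +1, each bond to a less electronegative atom (H, metal, B, Si) counts −1, and each C–C bond counts 0. Tallying each carbon:
C1: 2C, 1H, 1Cl → 0 − 1 + 1 = 0
C2: 3C, 1H → 0 − 1 = -1
C3: 2C, 2H → 0 − 2 = -2
C4: 2C, 1Br, 1I → 0 + 1 + 1 = +2
C5: 1C, 2Cl, 1Br → 0 + 2 + 1 = +3
The most oxidised carbon is C5 at +3.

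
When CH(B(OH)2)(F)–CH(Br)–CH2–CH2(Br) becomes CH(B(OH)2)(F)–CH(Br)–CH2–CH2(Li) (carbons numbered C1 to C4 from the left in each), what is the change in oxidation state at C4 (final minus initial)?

Before: C4 has 1 bond to C, 2 bonds to H, 1 bond to Br → oxidation state -1.
After: C4 has 1 bond to C, 2 bonds to H, 1 bond to Li → oxidation state -3.
Δ = -3 − (-1) = -2, so this is a reduction at C4.

-2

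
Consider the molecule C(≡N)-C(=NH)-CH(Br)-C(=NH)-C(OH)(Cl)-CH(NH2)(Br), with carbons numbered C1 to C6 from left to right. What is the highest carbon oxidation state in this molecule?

Assign +1 per bond to O/N/halogen, −1 per bond to H or an electropositive element, and 0 per bond to carbon. Tallying each carbon:
C1: 1C, 3N → 0 + 3 = +3
C2: 2C, 2N → 0 + 2 = +2
C3: 2C, 1H, 1Br → 0 − 1 + 1 = 0
C4: 2C, 2N → 0 + 2 = +2
C5: 2C, 1O, 1Cl → 0 + 1 + 1 = +2
C6: 1C, 1H, 1N, 1Br → 0 − 1 + 1 + 1 = +1
The highest value is +3.

+3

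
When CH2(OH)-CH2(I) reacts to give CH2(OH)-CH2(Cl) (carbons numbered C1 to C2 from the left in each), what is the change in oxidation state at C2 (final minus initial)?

Before: C2 has 1 bond to C, 2 bonds to H, 1 bond to I → oxidation state -1.
After: C2 has 1 bond to C, 2 bonds to H, 1 bond to Cl → oxidation state -1.
Δ = -1 − (-1) = 0, so no net redox change at C2.

0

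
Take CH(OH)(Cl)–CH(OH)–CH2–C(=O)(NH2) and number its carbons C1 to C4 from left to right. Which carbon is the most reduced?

C3

Tallying each carbon's bonds:
C1: 1C, 1H, 1O, 1Cl → 0 − 1 + 1 + 1 = +1
C2: 2C, 1H, 1O → 0 − 1 + 1 = 0
C3: 2C, 2H → 0 − 2 = -2
C4: 1C, 2O, 1N → 0 + 2 + 1 = +3
The most reduced carbon is C3 at -2.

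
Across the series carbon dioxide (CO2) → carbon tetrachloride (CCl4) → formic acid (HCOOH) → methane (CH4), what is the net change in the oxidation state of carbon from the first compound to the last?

-8

Carbon oxidation states along the series — carbon dioxide: +4, carbon tetrachloride: +4, formic acid: +2, methane: -4.
Net change = -4 − (+4) = -8.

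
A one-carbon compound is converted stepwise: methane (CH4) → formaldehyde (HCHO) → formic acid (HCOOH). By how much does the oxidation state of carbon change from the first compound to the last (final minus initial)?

Carbon oxidation states along the series — methane: -4, formaldehyde: 0, formic acid: +2.
Net change = +2 − (-4) = +6.

+6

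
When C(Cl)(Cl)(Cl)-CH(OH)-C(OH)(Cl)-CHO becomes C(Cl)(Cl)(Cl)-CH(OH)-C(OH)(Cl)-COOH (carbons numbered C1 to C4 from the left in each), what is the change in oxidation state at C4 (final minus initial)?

Before: C4 has 1 bond to C, 1 bond to H, 2 bonds to O → oxidation state +1.
After: C4 has 1 bond to C, 3 bonds to O → oxidation state +3.
Δ = +3 − (+1) = +2, so this is an oxidation at C4.

+2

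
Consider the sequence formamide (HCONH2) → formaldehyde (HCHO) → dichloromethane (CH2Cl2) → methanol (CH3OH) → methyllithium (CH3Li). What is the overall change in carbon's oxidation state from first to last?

Carbon oxidation states along the series — formamide: +2, formaldehyde: 0, dichloromethane: 0, methanol: -2, methyllithium: -4.
Net change = -4 − (+2) = -6.

-6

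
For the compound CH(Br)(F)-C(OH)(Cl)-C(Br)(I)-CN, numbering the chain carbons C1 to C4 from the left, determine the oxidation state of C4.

+3

C4 has one bond to C (0), a triple bond to N (3×+1 = +3).
Oxidation state = 0 + 3 = +3.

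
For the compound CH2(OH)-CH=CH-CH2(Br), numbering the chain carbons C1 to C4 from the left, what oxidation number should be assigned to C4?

-1

Assign +1 per bond to O/N/halogen, −1 per bond to H or an electropositive element, and 0 per bond to carbon.
C4 has one bond to C (0), one bond to H (-1), one bond to H (-1), one bond to Br (+1).
Oxidation state = 0 − 1 − 1 + 1 = -1.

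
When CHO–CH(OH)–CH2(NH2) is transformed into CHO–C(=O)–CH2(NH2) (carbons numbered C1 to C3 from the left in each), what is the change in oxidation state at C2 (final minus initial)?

+2

Before: C2 has 2 bonds to C, 1 bond to H, 1 bond to O → oxidation state 0.
After: C2 has 2 bonds to C, 2 bonds to O → oxidation state +2.
Δ = +2 − (0) = +2, so this is an oxidation at C2.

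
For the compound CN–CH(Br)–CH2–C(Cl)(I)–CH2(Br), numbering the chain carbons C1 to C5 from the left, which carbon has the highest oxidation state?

Tallying each carbon's bonds:
C1: 1C, 3N → 0 + 3 = +3
C2: 2C, 1H, 1Br → 0 − 1 + 1 = 0
C3: 2C, 2H → 0 − 2 = -2
C4: 2C, 1Cl, 1I → 0 + 1 + 1 = +2
C5: 1C, 2H, 1Br → 0 − 2 + 1 = -1
The most oxidised carbon is C1 at +3.

C1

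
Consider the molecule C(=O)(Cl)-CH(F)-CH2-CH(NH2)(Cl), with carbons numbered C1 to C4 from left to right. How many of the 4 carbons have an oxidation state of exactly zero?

1

Tallying each carbon's bonds:
C1: 1C, 2O, 1Cl → 0 + 2 + 1 = +3
C2: 2C, 1H, 1F → 0 − 1 + 1 = 0
C3: 2C, 2H → 0 − 2 = -2
C4: 1C, 1H, 1N, 1Cl → 0 − 1 + 1 + 1 = +1
1 carbon (C2) meets the condition.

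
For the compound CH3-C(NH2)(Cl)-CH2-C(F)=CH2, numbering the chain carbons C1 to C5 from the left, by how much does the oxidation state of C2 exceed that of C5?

C2: 2C, 1N, 1Cl → 0 + 1 + 1 = +2
C5: 2C, 2H → 0 − 2 = -2
Difference: +2 − (-2) = +4.

+4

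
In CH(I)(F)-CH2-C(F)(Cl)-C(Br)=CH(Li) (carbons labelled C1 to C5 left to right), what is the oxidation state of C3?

Assign +1 per bond to O/N/halogen, −1 per bond to H or an electropositive element, and 0 per bond to carbon.
C3 has one bond to C (0), one bond to C (0), one bond to F (+1), one bond to Cl (+1).
Oxidation state = 0 + 0 + 1 + 1 = +2.

+2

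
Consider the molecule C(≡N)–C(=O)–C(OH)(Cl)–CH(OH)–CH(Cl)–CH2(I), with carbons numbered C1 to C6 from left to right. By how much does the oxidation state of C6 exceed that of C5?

C6: 1C, 2H, 1I → 0 − 2 + 1 = -1
C5: 2C, 1H, 1Cl → 0 − 1 + 1 = 0
Difference: -1 − (0) = -1.

-1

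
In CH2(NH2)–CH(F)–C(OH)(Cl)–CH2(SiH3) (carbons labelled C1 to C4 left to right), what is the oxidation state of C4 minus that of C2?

-3

C4: 1C, 2H, 1Si → 0 − 2 − 1 = -3
C2: 2C, 1H, 1F → 0 − 1 + 1 = 0
Difference: -3 − (0) = -3.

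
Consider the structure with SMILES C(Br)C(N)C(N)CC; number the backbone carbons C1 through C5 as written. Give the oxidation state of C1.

C1 has one bond to C (0), one bond to H (-1), one bond to Br (+1), one bond to H (-1).
Oxidation state = 0 − 1 + 1 − 1 = -1.

-1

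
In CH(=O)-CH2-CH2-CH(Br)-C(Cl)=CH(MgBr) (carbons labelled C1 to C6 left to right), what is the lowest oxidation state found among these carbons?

-2

Tallying each carbon's bonds:
C1: 1C, 1H, 2O → 0 − 1 + 2 = +1
C2: 2C, 2H → 0 − 2 = -2
C3: 2C, 2H → 0 − 2 = -2
C4: 2C, 1H, 1Br → 0 − 1 + 1 = 0
C5: 3C, 1Cl → 0 + 1 = +1
C6: 2C, 1H, 1Mg → 0 − 1 − 1 = -2
The lowest value is -2.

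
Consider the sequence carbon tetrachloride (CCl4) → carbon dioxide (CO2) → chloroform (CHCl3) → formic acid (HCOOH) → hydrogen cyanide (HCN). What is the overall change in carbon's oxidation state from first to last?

Carbon oxidation states along the series — carbon tetrachloride: +4, carbon dioxide: +4, chloroform: +2, formic acid: +2, hydrogen cyanide: +2.
Net change = +2 − (+4) = -2.

-2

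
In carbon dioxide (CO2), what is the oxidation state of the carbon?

Each bond to a more electronegative atom (O, N, halogen) counts +1, each bond to a less electronegative atom (H, metal, B, Si) counts −1, and each C–C bond counts 0.
The carbon has a double bond to O (2×+1 = +2), a double bond to O (2×+1 = +2).
Oxidation state = +2 + 2 = +4.

+4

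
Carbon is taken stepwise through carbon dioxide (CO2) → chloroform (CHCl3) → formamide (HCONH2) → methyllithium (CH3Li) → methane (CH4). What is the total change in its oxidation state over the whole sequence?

-8

Carbon oxidation states along the series — carbon dioxide: +4, chloroform: +2, formamide: +2, methyllithium: -4, methane: -4.
Net change = -4 − (+4) = -8.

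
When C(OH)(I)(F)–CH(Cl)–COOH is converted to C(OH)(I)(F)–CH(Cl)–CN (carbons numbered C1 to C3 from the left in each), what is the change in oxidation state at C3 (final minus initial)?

0

Before: C3 has 1 bond to C, 3 bonds to O → oxidation state +3.
After: C3 has 1 bond to C, 3 bonds to N → oxidation state +3.
Δ = +3 − (+3) = 0, so no net redox change at C3.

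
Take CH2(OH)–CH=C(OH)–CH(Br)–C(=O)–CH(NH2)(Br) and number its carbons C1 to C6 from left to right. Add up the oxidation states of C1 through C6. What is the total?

Tallying each carbon's bonds:
C1: 1C, 2H, 1O → 0 − 2 + 1 = -1
C2: 3C, 1H → 0 − 1 = -1
C3: 3C, 1O → 0 + 1 = +1
C4: 2C, 1H, 1Br → 0 − 1 + 1 = 0
C5: 2C, 2O → 0 + 2 = +2
C6: 1C, 1H, 1N, 1Br → 0 − 1 + 1 + 1 = +1
Sum = -1 − 1 + 1 + 0 + 2 + 1 = +2.

+2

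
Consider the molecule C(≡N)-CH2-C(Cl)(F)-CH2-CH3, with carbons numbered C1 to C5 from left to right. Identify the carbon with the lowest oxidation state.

C5

Assign +1 per bond to O/N/halogen, −1 per bond to H or an electropositive element, and 0 per bond to carbon. Tallying each carbon:
C1: 1C, 3N → 0 + 3 = +3
C2: 2C, 2H → 0 − 2 = -2
C3: 2C, 1F, 1Cl → 0 + 1 + 1 = +2
C4: 2C, 2H → 0 − 2 = -2
C5: 1C, 3H → 0 − 3 = -3
The most reduced carbon is C5 at -3.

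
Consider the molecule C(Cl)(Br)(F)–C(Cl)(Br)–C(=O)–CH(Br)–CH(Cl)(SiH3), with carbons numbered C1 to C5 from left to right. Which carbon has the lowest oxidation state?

C5

Assign +1 per bond to O/N/halogen, −1 per bond to H or an electropositive element, and 0 per bond to carbon. Tallying each carbon:
C1: 1C, 1F, 1Cl, 1Br → 0 + 1 + 1 + 1 = +3
C2: 2C, 1Cl, 1Br → 0 + 1 + 1 = +2
C3: 2C, 2O → 0 + 2 = +2
C4: 2C, 1H, 1Br → 0 − 1 + 1 = 0
C5: 1C, 1H, 1Cl, 1Si → 0 − 1 + 1 − 1 = -1
The most reduced carbon is C5 at -1.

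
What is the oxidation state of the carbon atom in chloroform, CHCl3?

+2

Assign +1 per bond to O/N/halogen, −1 per bond to H or an electropositive element, and 0 per bond to carbon.
The carbon has one bond to H (-1), one bond to Cl (+1), one bond to Cl (+1), one bond to Cl (+1).
Oxidation state = -1 + 1 + 1 + 1 = +2.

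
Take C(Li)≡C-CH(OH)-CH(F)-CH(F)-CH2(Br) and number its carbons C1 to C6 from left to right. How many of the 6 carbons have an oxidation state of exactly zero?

Assign +1 per bond to O/N/halogen, −1 per bond to H or an electropositive element, and 0 per bond to carbon. Tallying each carbon:
C1: 3C, 1Li → 0 − 1 = -1
C2: 4C → 0 = 0
C3: 2C, 1H, 1O → 0 − 1 + 1 = 0
C4: 2C, 1H, 1F → 0 − 1 + 1 = 0
C5: 2C, 1H, 1F → 0 − 1 + 1 = 0
C6: 1C, 2H, 1Br → 0 − 2 + 1 = -1
4 carbons (C2, C3, C4, C5) meet the condition.

4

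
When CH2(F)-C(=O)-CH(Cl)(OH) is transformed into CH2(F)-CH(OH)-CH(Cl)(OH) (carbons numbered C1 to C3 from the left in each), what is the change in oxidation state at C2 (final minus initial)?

-2

Before: C2 has 2 bonds to C, 2 bonds to O → oxidation state +2.
After: C2 has 2 bonds to C, 1 bond to H, 1 bond to O → oxidation state 0.
Δ = 0 − (+2) = -2, so this is a reduction at C2.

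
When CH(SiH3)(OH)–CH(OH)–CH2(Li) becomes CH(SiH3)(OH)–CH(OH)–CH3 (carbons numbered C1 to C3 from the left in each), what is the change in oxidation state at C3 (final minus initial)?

Before: C3 has 1 bond to C, 2 bonds to H, 1 bond to Li → oxidation state -3.
After: C3 has 1 bond to C, 3 bonds to H → oxidation state -3.
Δ = -3 − (-3) = 0, so no net redox change at C3.

0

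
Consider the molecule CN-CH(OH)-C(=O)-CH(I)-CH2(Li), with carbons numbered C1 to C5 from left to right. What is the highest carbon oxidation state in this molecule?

Each bond to a more electronegative atom (O, N, halogen) counts +1, each bond to a less electronegative atom (H, metal, B, Si) counts −1, and each C–C bond counts 0. Tallying each carbon:
C1: 1C, 3N → 0 + 3 = +3
C2: 2C, 1H, 1O → 0 − 1 + 1 = 0
C3: 2C, 2O → 0 + 2 = +2
C4: 2C, 1H, 1I → 0 − 1 + 1 = 0
C5: 1C, 2H, 1Li → 0 − 2 − 1 = -3
The highest value is +3.

+3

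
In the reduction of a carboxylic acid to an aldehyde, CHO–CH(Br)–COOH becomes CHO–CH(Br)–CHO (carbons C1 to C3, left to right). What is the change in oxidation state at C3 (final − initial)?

-2

Before: C3 has 1 bond to C, 3 bonds to O → oxidation state +3.
After: C3 has 1 bond to C, 1 bond to H, 2 bonds to O → oxidation state +1.
Δ = +1 − (+3) = -2, so this is a reduction at C3.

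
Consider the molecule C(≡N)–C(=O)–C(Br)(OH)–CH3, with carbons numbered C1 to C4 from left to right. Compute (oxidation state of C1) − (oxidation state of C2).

C1: 1C, 3N → 0 + 3 = +3
C2: 2C, 2O → 0 + 2 = +2
Difference: +3 − (+2) = +1.

+1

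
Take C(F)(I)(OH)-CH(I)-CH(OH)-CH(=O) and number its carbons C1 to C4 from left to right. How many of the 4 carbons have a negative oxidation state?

Tallying each carbon's bonds:
C1: 1C, 1O, 1F, 1I → 0 + 1 + 1 + 1 = +3
C2: 2C, 1H, 1I → 0 − 1 + 1 = 0
C3: 2C, 1H, 1O → 0 − 1 + 1 = 0
C4: 1C, 1H, 2O → 0 − 1 + 2 = +1
0 carbons meet the condition.

0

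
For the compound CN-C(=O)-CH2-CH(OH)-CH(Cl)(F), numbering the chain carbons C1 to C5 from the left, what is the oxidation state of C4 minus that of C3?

C4: 2C, 1H, 1O → 0 − 1 + 1 = 0
C3: 2C, 2H → 0 − 2 = -2
Difference: 0 − (-2) = +2.

+2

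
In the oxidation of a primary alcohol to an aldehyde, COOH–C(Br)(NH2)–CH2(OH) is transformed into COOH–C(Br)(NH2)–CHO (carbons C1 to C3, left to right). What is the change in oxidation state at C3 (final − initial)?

+2

Before: C3 has 1 bond to C, 2 bonds to H, 1 bond to O → oxidation state -1.
After: C3 has 1 bond to C, 1 bond to H, 2 bonds to O → oxidation state +1.
Δ = +1 − (-1) = +2, so this is an oxidation at C3.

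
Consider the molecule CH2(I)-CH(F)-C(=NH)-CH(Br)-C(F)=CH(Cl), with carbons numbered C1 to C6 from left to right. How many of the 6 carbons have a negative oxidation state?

1

Tallying each carbon's bonds:
C1: 1C, 2H, 1I → 0 − 2 + 1 = -1
C2: 2C, 1H, 1F → 0 − 1 + 1 = 0
C3: 2C, 2N → 0 + 2 = +2
C4: 2C, 1H, 1Br → 0 − 1 + 1 = 0
C5: 3C, 1F → 0 + 1 = +1
C6: 2C, 1H, 1Cl → 0 − 1 + 1 = 0
1 carbon (C1) meets the condition.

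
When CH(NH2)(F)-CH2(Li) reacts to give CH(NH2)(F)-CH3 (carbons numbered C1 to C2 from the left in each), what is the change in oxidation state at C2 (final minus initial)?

0

Before: C2 has 1 bond to C, 2 bonds to H, 1 bond to Li → oxidation state -3.
After: C2 has 1 bond to C, 3 bonds to H → oxidation state -3.
Δ = -3 − (-3) = 0, so no net redox change at C2.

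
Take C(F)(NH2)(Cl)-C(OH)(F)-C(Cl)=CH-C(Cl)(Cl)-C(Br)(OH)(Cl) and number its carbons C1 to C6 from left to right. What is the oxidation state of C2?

+2

Count +1 for every bond to an atom more electronegative than carbon and −1 for every bond to one less electronegative; C–C bonds are 0.
C2 has one bond to C (0), one bond to C (0), one bond to O (+1), one bond to F (+1).
Oxidation state = 0 + 0 + 1 + 1 = +2.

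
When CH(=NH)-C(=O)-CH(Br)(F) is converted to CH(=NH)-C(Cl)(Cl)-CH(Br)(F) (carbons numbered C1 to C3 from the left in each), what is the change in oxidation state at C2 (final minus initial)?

0

Before: C2 has 2 bonds to C, 2 bonds to O → oxidation state +2.
After: C2 has 2 bonds to C, 2 bonds to Cl → oxidation state +2.
Δ = +2 − (+2) = 0, so no net redox change at C2.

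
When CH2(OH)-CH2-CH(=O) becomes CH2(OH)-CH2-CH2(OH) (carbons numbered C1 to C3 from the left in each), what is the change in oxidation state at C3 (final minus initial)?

Before: C3 has 1 bond to C, 1 bond to H, 2 bonds to O → oxidation state +1.
After: C3 has 1 bond to C, 2 bonds to H, 1 bond to O → oxidation state -1.
Δ = -1 − (+1) = -2, so this is a reduction at C3.

-2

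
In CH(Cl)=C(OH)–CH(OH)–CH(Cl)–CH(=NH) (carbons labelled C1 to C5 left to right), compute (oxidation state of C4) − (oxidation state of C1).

C4: 2C, 1H, 1Cl → 0 − 1 + 1 = 0
C1: 2C, 1H, 1Cl → 0 − 1 + 1 = 0
Difference: 0 − (0) = 0.

0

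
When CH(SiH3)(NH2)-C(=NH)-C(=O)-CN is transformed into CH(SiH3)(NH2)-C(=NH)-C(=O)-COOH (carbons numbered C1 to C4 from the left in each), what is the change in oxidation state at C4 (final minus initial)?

0

Before: C4 has 1 bond to C, 3 bonds to N → oxidation state +3.
After: C4 has 1 bond to C, 3 bonds to O → oxidation state +3.
Δ = +3 − (+3) = 0, so no net redox change at C4.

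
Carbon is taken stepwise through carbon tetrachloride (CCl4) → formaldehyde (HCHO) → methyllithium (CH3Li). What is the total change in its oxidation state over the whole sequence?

Carbon oxidation states along the series — carbon tetrachloride: +4, formaldehyde: 0, methyllithium: -4.
Net change = -4 − (+4) = -8.

-8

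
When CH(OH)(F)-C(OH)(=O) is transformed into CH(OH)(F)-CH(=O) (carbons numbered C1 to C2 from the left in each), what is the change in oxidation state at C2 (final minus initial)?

Before: C2 has 1 bond to C, 3 bonds to O → oxidation state +3.
After: C2 has 1 bond to C, 1 bond to H, 2 bonds to O → oxidation state +1.
Δ = +1 − (+3) = -2, so this is a reduction at C2.

-2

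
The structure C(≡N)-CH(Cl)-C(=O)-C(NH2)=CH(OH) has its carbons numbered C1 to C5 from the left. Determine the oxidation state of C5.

C5 has a double bond to C (2×0 = 0), one bond to O (+1), one bond to H (-1).
Oxidation state = 0 + 1 − 1 = 0.

0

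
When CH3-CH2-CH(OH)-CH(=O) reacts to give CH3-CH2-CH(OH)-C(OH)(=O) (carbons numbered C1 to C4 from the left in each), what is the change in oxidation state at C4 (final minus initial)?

+2

Before: C4 has 1 bond to C, 1 bond to H, 2 bonds to O → oxidation state +1.
After: C4 has 1 bond to C, 3 bonds to O → oxidation state +3.
Δ = +3 − (+1) = +2, so this is an oxidation at C4.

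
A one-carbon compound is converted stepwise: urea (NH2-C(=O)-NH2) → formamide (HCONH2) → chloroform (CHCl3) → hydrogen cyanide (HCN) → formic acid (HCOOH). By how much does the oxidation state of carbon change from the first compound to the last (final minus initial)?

-2

Carbon oxidation states along the series — urea: +4, formamide: +2, chloroform: +2, hydrogen cyanide: +2, formic acid: +2.
Net change = +2 − (+4) = -2.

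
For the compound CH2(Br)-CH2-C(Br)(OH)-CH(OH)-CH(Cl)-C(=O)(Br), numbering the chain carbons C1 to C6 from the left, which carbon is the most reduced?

Tallying each carbon's bonds:
C1: 1C, 2H, 1Br → 0 − 2 + 1 = -1
C2: 2C, 2H → 0 − 2 = -2
C3: 2C, 1O, 1Br → 0 + 1 + 1 = +2
C4: 2C, 1H, 1O → 0 − 1 + 1 = 0
C5: 2C, 1H, 1Cl → 0 − 1 + 1 = 0
C6: 1C, 2O, 1Br → 0 + 2 + 1 = +3
The most reduced carbon is C2 at -2.

C2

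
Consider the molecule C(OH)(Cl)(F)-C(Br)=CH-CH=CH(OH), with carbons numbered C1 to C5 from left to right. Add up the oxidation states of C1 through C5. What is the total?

+2

Each bond to a more electronegative atom (O, N, halogen) counts +1, each bond to a less electronegative atom (H, metal, B, Si) counts −1, and each C–C bond counts 0. Tallying each carbon:
C1: 1C, 1O, 1F, 1Cl → 0 + 1 + 1 + 1 = +3
C2: 3C, 1Br → 0 + 1 = +1
C3: 3C, 1H → 0 − 1 = -1
C4: 3C, 1H → 0 − 1 = -1
C5: 2C, 1H, 1O → 0 − 1 + 1 = 0
Sum = +3 + 1 − 1 − 1 + 0 = +2.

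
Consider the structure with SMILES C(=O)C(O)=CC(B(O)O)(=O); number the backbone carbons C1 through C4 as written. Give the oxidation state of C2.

+1

Each bond to a more electronegative atom (O, N, halogen) counts +1, each bond to a less electronegative atom (H, metal, B, Si) counts −1, and each C–C bond counts 0.
C2 has one bond to C (0), a double bond to C (2×0 = 0), one bond to O (+1).
Oxidation state = 0 + 0 + 1 = +1.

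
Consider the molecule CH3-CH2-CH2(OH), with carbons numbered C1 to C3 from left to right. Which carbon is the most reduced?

Bonds to more-electronegative neighbours contribute +1 each, bonds to H or metals contribute −1 each, and C–C bonds contribute 0. Tallying each carbon:
C1: 1C, 3H → 0 − 3 = -3
C2: 2C, 2H → 0 − 2 = -2
C3: 1C, 2H, 1O → 0 − 2 + 1 = -1
The most reduced carbon is C1 at -3.

C1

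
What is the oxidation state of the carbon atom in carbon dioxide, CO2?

+4

The carbon has a double bond to O (2×+1 = +2), a double bond to O (2×+1 = +2).
Oxidation state = +2 + 2 = +4.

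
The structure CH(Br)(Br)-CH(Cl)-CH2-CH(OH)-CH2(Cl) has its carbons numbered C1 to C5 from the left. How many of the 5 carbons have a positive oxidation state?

Tallying each carbon's bonds:
C1: 1C, 1H, 2Br → 0 − 1 + 2 = +1
C2: 2C, 1H, 1Cl → 0 − 1 + 1 = 0
C3: 2C, 2H → 0 − 2 = -2
C4: 2C, 1H, 1O → 0 − 1 + 1 = 0
C5: 1C, 2H, 1Cl → 0 − 2 + 1 = -1
1 carbon (C1) meets the condition.

1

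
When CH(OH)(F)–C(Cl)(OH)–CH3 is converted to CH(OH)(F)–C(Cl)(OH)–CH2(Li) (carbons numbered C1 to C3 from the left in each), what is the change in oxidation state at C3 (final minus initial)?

0

Before: C3 has 1 bond to C, 3 bonds to H → oxidation state -3.
After: C3 has 1 bond to C, 2 bonds to H, 1 bond to Li → oxidation state -3.
Δ = -3 − (-3) = 0, so no net redox change at C3.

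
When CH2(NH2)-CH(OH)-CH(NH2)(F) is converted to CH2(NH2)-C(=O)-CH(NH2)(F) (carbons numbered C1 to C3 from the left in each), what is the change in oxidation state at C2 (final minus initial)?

Before: C2 has 2 bonds to C, 1 bond to H, 1 bond to O → oxidation state 0.
After: C2 has 2 bonds to C, 2 bonds to O → oxidation state +2.
Δ = +2 − (0) = +2, so this is an oxidation at C2.

+2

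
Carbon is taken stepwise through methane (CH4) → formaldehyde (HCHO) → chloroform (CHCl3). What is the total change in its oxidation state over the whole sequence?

+6

Carbon oxidation states along the series — methane: -4, formaldehyde: 0, chloroform: +2.
Net change = +2 − (-4) = +6.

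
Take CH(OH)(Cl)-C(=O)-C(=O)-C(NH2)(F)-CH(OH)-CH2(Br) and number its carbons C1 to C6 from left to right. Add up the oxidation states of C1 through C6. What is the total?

+6

Tallying each carbon's bonds:
C1: 1C, 1H, 1O, 1Cl → 0 − 1 + 1 + 1 = +1
C2: 2C, 2O → 0 + 2 = +2
C3: 2C, 2O → 0 + 2 = +2
C4: 2C, 1N, 1F → 0 + 1 + 1 = +2
C5: 2C, 1H, 1O → 0 − 1 + 1 = 0
C6: 1C, 2H, 1Br → 0 − 2 + 1 = -1
Sum = +1 + 2 + 2 + 2 + 0 − 1 = +6.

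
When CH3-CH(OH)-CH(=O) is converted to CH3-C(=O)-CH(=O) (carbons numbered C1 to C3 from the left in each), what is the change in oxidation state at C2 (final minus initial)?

+2

Before: C2 has 2 bonds to C, 1 bond to H, 1 bond to O → oxidation state 0.
After: C2 has 2 bonds to C, 2 bonds to O → oxidation state +2.
Δ = +2 − (0) = +2, so this is an oxidation at C2.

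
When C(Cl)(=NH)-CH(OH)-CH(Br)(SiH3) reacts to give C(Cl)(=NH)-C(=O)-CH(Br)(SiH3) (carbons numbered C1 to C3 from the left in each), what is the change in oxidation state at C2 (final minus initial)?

Before: C2 has 2 bonds to C, 1 bond to H, 1 bond to O → oxidation state 0.
After: C2 has 2 bonds to C, 2 bonds to O → oxidation state +2.
Δ = +2 − (0) = +2, so this is an oxidation at C2.

+2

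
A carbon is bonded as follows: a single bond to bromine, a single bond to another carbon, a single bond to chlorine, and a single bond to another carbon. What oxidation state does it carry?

The carbon has one bond to C (0), one bond to C (0), one bond to Br (+1), one bond to Cl (+1).
Oxidation state = 0 + 0 + 1 + 1 = +2.

+2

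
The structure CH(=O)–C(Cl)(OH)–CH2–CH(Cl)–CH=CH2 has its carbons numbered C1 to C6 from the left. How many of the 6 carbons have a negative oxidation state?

Tallying each carbon's bonds:
C1: 1C, 1H, 2O → 0 − 1 + 2 = +1
C2: 2C, 1O, 1Cl → 0 + 1 + 1 = +2
C3: 2C, 2H → 0 − 2 = -2
C4: 2C, 1H, 1Cl → 0 − 1 + 1 = 0
C5: 3C, 1H → 0 − 1 = -1
C6: 2C, 2H → 0 − 2 = -2
3 carbons (C3, C5, C6) meet the condition.

3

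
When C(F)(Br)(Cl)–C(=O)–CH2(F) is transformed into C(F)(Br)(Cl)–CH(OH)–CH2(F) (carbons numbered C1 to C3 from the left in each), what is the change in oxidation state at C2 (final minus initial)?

-2

Before: C2 has 2 bonds to C, 2 bonds to O → oxidation state +2.
After: C2 has 2 bonds to C, 1 bond to H, 1 bond to O → oxidation state 0.
Δ = 0 − (+2) = -2, so this is a reduction at C2.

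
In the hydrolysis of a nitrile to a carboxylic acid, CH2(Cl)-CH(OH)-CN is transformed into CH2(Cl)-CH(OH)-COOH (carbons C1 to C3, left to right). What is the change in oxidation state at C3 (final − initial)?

0

Before: C3 has 1 bond to C, 3 bonds to N → oxidation state +3.
After: C3 has 1 bond to C, 3 bonds to O → oxidation state +3.
Δ = +3 − (+3) = 0, so no net redox change at C3.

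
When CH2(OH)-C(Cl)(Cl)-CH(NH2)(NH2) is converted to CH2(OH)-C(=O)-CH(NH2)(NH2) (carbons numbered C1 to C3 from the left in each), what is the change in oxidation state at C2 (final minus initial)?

Before: C2 has 2 bonds to C, 2 bonds to Cl → oxidation state +2.
After: C2 has 2 bonds to C, 2 bonds to O → oxidation state +2.
Δ = +2 − (+2) = 0, so no net redox change at C2.

0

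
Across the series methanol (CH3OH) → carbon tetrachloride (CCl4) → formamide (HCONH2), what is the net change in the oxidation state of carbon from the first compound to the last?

+4

Carbon oxidation states along the series — methanol: -2, carbon tetrachloride: +4, formamide: +2.
Net change = +2 − (-2) = +4.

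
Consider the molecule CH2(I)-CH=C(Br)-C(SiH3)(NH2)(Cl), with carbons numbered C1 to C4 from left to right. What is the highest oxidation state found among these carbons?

Tallying each carbon's bonds:
C1: 1C, 2H, 1I → 0 − 2 + 1 = -1
C2: 3C, 1H → 0 − 1 = -1
C3: 3C, 1Br → 0 + 1 = +1
C4: 1C, 1N, 1Cl, 1Si → 0 + 1 + 1 − 1 = +1
The highest value is +1.

+1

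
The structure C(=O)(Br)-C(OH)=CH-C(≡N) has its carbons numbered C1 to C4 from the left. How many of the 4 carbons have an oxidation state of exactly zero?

0

Tallying each carbon's bonds:
C1: 1C, 2O, 1Br → 0 + 2 + 1 = +3
C2: 3C, 1O → 0 + 1 = +1
C3: 3C, 1H → 0 − 1 = -1
C4: 1C, 3N → 0 + 3 = +3
0 carbons meet the condition.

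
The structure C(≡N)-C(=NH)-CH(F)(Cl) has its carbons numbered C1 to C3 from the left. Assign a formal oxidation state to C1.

+3

C1 has one bond to C (0), a triple bond to N (3×+1 = +3).
Oxidation state = 0 + 3 = +3.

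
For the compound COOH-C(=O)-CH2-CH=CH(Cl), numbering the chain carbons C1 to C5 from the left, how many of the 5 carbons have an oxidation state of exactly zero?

1

Bonds to more-electronegative neighbours contribute +1 each, bonds to H or metals contribute −1 each, and C–C bonds contribute 0. Tallying each carbon:
C1: 1C, 3O → 0 + 3 = +3
C2: 2C, 2O → 0 + 2 = +2
C3: 2C, 2H → 0 − 2 = -2
C4: 3C, 1H → 0 − 1 = -1
C5: 2C, 1H, 1Cl → 0 − 1 + 1 = 0
1 carbon (C5) meets the condition.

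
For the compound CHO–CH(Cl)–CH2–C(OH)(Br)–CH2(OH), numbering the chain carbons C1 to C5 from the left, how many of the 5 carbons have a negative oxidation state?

Assign +1 per bond to O/N/halogen, −1 per bond to H or an electropositive element, and 0 per bond to carbon. Tallying each carbon:
C1: 1C, 1H, 2O → 0 − 1 + 2 = +1
C2: 2C, 1H, 1Cl → 0 − 1 + 1 = 0
C3: 2C, 2H → 0 − 2 = -2
C4: 2C, 1O, 1Br → 0 + 1 + 1 = +2
C5: 1C, 2H, 1O → 0 − 2 + 1 = -1
2 carbons (C3, C5) meet the condition.

2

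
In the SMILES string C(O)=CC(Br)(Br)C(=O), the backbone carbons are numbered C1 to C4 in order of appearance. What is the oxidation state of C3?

+2

C3 has one bond to C (0), one bond to C (0), one bond to Br (+1), one bond to Br (+1).
Oxidation state = 0 + 0 + 1 + 1 = +2.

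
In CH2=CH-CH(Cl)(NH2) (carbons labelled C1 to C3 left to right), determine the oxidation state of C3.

+1

C3 has one bond to C (0), one bond to Cl (+1), one bond to N (+1), one bond to H (-1).
Oxidation state = 0 + 1 + 1 − 1 = +1.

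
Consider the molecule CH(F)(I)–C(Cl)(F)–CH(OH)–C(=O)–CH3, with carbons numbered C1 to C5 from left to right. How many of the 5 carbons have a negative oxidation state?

1

Assign +1 per bond to O/N/halogen, −1 per bond to H or an electropositive element, and 0 per bond to carbon. Tallying each carbon:
C1: 1C, 1H, 1F, 1I → 0 − 1 + 1 + 1 = +1
C2: 2C, 1F, 1Cl → 0 + 1 + 1 = +2
C3: 2C, 1H, 1O → 0 − 1 + 1 = 0
C4: 2C, 2O → 0 + 2 = +2
C5: 1C, 3H → 0 − 3 = -3
1 carbon (C5) meets the condition.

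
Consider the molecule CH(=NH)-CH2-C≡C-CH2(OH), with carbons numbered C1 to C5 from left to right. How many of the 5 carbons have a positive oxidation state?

1

Tallying each carbon's bonds:
C1: 1C, 1H, 2N → 0 − 1 + 2 = +1
C2: 2C, 2H → 0 − 2 = -2
C3: 4C → 0 = 0
C4: 4C → 0 = 0
C5: 1C, 2H, 1O → 0 − 2 + 1 = -1
1 carbon (C1) meets the condition.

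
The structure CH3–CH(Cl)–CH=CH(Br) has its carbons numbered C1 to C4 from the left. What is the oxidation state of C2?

0

C2 has one bond to C (0), one bond to C (0), one bond to Cl (+1), one bond to H (-1).
Oxidation state = 0 + 0 + 1 − 1 = 0.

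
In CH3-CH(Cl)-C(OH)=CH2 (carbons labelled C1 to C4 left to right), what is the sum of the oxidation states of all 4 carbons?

-4

Count +1 for every bond to an atom more electronegative than carbon and −1 for every bond to one less electronegative; C–C bonds are 0. Tallying each carbon:
C1: 1C, 3H → 0 − 3 = -3
C2: 2C, 1H, 1Cl → 0 − 1 + 1 = 0
C3: 3C, 1O → 0 + 1 = +1
C4: 2C, 2H → 0 − 2 = -2
Sum = -3 + 0 + 1 − 2 = -4.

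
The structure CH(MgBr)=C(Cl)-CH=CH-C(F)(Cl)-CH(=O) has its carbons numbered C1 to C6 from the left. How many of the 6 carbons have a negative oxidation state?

3

Bonds to more-electronegative neighbours contribute +1 each, bonds to H or metals contribute −1 each, and C–C bonds contribute 0. Tallying each carbon:
C1: 2C, 1H, 1Mg → 0 − 1 − 1 = -2
C2: 3C, 1Cl → 0 + 1 = +1
C3: 3C, 1H → 0 − 1 = -1
C4: 3C, 1H → 0 − 1 = -1
C5: 2C, 1F, 1Cl → 0 + 1 + 1 = +2
C6: 1C, 1H, 2O → 0 − 1 + 2 = +1
3 carbons (C1, C3, C4) meet the condition.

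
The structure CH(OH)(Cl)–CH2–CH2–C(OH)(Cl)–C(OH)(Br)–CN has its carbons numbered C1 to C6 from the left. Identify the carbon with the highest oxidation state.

Bonds to more-electronegative neighbours contribute +1 each, bonds to H or metals contribute −1 each, and C–C bonds contribute 0. Tallying each carbon:
C1: 1C, 1H, 1O, 1Cl → 0 − 1 + 1 + 1 = +1
C2: 2C, 2H → 0 − 2 = -2
C3: 2C, 2H → 0 − 2 = -2
C4: 2C, 1O, 1Cl → 0 + 1 + 1 = +2
C5: 2C, 1O, 1Br → 0 + 1 + 1 = +2
C6: 1C, 3N → 0 + 3 = +3
The most oxidised carbon is C6 at +3.

C6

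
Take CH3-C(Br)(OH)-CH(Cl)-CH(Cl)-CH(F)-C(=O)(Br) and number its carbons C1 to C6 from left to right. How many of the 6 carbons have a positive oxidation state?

2

Assign +1 per bond to O/N/halogen, −1 per bond to H or an electropositive element, and 0 per bond to carbon. Tallying each carbon:
C1: 1C, 3H → 0 − 3 = -3
C2: 2C, 1O, 1Br → 0 + 1 + 1 = +2
C3: 2C, 1H, 1Cl → 0 − 1 + 1 = 0
C4: 2C, 1H, 1Cl → 0 − 1 + 1 = 0
C5: 2C, 1H, 1F → 0 − 1 + 1 = 0
C6: 1C, 2O, 1Br → 0 + 2 + 1 = +3
2 carbons (C2, C6) meet the condition.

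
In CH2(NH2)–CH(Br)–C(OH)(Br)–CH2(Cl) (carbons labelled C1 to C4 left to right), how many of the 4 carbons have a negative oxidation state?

2

Tallying each carbon's bonds:
C1: 1C, 2H, 1N → 0 − 2 + 1 = -1
C2: 2C, 1H, 1Br → 0 − 1 + 1 = 0
C3: 2C, 1O, 1Br → 0 + 1 + 1 = +2
C4: 1C, 2H, 1Cl → 0 − 2 + 1 = -1
2 carbons (C1, C4) meet the condition.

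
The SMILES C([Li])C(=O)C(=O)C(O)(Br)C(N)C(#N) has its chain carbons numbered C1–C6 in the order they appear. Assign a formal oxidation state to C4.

+2

Assign +1 per bond to O/N/halogen, −1 per bond to H or an electropositive element, and 0 per bond to carbon.
C4 has one bond to C (0), one bond to C (0), one bond to O (+1), one bond to Br (+1).
Oxidation state = 0 + 0 + 1 + 1 = +2.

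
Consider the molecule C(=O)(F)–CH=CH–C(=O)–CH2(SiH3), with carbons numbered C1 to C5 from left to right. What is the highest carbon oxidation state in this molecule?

Each bond to a more electronegative atom (O, N, halogen) counts +1, each bond to a less electronegative atom (H, metal, B, Si) counts −1, and each C–C bond counts 0. Tallying each carbon:
C1: 1C, 2O, 1F → 0 + 2 + 1 = +3
C2: 3C, 1H → 0 − 1 = -1
C3: 3C, 1H → 0 − 1 = -1
C4: 2C, 2O → 0 + 2 = +2
C5: 1C, 2H, 1Si → 0 − 2 − 1 = -3
The highest value is +3.

+3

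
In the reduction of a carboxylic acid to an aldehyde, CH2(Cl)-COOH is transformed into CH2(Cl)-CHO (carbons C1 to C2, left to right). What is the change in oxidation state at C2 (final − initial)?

-2

Before: C2 has 1 bond to C, 3 bonds to O → oxidation state +3.
After: C2 has 1 bond to C, 1 bond to H, 2 bonds to O → oxidation state +1.
Δ = +1 − (+3) = -2, so this is a reduction at C2.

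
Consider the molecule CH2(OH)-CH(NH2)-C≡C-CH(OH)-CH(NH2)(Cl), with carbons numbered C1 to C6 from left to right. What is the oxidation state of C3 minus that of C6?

C3: 4C → 0 = 0
C6: 1C, 1H, 1N, 1Cl → 0 − 1 + 1 + 1 = +1
Difference: 0 − (+1) = -1.

-1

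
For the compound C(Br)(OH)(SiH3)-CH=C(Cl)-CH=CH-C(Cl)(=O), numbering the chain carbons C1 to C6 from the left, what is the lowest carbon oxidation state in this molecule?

Tallying each carbon's bonds:
C1: 1C, 1O, 1Br, 1Si → 0 + 1 + 1 − 1 = +1
C2: 3C, 1H → 0 − 1 = -1
C3: 3C, 1Cl → 0 + 1 = +1
C4: 3C, 1H → 0 − 1 = -1
C5: 3C, 1H → 0 − 1 = -1
C6: 1C, 2O, 1Cl → 0 + 2 + 1 = +3
The lowest value is -1.

-1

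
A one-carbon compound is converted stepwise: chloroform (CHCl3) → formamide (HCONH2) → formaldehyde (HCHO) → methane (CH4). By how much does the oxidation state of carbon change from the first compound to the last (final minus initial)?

-6

Carbon oxidation states along the series — chloroform: +2, formamide: +2, formaldehyde: 0, methane: -4.
Net change = -4 − (+2) = -6.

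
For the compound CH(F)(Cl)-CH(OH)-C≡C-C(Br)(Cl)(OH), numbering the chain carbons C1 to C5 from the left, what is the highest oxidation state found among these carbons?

Tallying each carbon's bonds:
C1: 1C, 1H, 1F, 1Cl → 0 − 1 + 1 + 1 = +1
C2: 2C, 1H, 1O → 0 − 1 + 1 = 0
C3: 4C → 0 = 0
C4: 4C → 0 = 0
C5: 1C, 1O, 1Cl, 1Br → 0 + 1 + 1 + 1 = +3
The highest value is +3.

+3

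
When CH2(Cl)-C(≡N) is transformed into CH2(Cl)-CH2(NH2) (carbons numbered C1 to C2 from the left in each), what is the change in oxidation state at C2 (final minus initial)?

-4

Before: C2 has 1 bond to C, 3 bonds to N → oxidation state +3.
After: C2 has 1 bond to C, 2 bonds to H, 1 bond to N → oxidation state -1.
Δ = -1 − (+3) = -4, so this is a reduction at C2.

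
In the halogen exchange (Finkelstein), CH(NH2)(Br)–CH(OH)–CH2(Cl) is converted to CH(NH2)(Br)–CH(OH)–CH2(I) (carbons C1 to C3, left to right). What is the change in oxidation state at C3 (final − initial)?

Before: C3 has 1 bond to C, 2 bonds to H, 1 bond to Cl → oxidation state -1.
After: C3 has 1 bond to C, 2 bonds to H, 1 bond to I → oxidation state -1.
Δ = -1 − (-1) = 0, so no net redox change at C3.

0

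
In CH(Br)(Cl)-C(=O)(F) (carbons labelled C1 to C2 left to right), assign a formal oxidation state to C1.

C1 has one bond to C (0), one bond to Br (+1), one bond to Cl (+1), one bond to H (-1).
Oxidation state = 0 + 1 + 1 − 1 = +1.

+1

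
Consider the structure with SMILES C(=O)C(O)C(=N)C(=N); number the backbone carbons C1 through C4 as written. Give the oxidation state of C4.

C4 has one bond to C (0), one bond to H (-1), a double bond to N (2×+1 = +2).
Oxidation state = 0 − 1 + 2 = +1.

+1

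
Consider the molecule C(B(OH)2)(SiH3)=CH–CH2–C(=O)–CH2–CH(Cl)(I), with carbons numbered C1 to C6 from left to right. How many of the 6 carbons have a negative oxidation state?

Each bond to a more electronegative atom (O, N, halogen) counts +1, each bond to a less electronegative atom (H, metal, B, Si) counts −1, and each C–C bond counts 0. Tallying each carbon:
C1: 2C, 1B, 1Si → 0 − 1 − 1 = -2
C2: 3C, 1H → 0 − 1 = -1
C3: 2C, 2H → 0 − 2 = -2
C4: 2C, 2O → 0 + 2 = +2
C5: 2C, 2H → 0 − 2 = -2
C6: 1C, 1H, 1Cl, 1I → 0 − 1 + 1 + 1 = +1
4 carbons (C1, C2, C3, C5) meet the condition.

4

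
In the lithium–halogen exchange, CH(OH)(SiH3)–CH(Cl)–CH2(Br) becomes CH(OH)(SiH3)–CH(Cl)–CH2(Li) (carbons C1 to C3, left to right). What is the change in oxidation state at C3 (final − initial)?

-2

Before: C3 has 1 bond to C, 2 bonds to H, 1 bond to Br → oxidation state -1.
After: C3 has 1 bond to C, 2 bonds to H, 1 bond to Li → oxidation state -3.
Δ = -3 − (-1) = -2, so this is a reduction at C3.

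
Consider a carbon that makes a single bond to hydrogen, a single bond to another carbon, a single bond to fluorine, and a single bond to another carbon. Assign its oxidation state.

The carbon has one bond to C (0), one bond to C (0), one bond to H (-1), one bond to F (+1).
Oxidation state = 0 + 0 − 1 + 1 = 0.

0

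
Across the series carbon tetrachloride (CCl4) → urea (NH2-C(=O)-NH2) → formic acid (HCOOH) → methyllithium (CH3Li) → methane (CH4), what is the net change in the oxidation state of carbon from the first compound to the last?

Carbon oxidation states along the series — carbon tetrachloride: +4, urea: +4, formic acid: +2, methyllithium: -4, methane: -4.
Net change = -4 − (+4) = -8.

-8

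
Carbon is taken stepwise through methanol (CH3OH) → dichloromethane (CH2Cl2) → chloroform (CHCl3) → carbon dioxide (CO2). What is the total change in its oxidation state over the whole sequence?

Carbon oxidation states along the series — methanol: -2, dichloromethane: 0, chloroform: +2, carbon dioxide: +4.
Net change = +4 − (-2) = +6.

+6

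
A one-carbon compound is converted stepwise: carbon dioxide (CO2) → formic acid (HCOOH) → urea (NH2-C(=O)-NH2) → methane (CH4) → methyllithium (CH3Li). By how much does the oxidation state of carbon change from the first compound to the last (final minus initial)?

Carbon oxidation states along the series — carbon dioxide: +4, formic acid: +2, urea: +4, methane: -4, methyllithium: -4.
Net change = -4 − (+4) = -8.

-8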